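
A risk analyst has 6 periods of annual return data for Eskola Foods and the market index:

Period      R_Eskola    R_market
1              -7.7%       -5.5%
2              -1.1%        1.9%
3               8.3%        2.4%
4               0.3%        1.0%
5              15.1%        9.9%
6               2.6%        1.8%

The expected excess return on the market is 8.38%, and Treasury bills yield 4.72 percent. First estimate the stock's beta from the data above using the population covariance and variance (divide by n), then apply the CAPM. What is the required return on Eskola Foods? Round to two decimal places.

17.39%

Mean R_i = (-7.7 − 1.1 + 8.3 + 0.3 + 15.1 + 2.6) / 6 = 2.9167%
Mean R_m = (-5.5 + 1.9 + 2.4 + 1.0 + 9.9 + 1.8) / 6 = 1.9167%
Σ(R_i − R̄_i)(R_m − R̄_m) = 181.1083  ⇒  Cov = 181.1083 / 6 = 30.1847
Σ(R_m − R̄_m)² = 119.8283  ⇒  Var(R_m) = 119.8283 / 6 = 19.9714
β = Cov / Var(R_m) = 30.1847 / 19.9714 = 1.5114
E(R) = R_f + β × MRP = 4.72% + 1.5114 × 8.38% = 17.39%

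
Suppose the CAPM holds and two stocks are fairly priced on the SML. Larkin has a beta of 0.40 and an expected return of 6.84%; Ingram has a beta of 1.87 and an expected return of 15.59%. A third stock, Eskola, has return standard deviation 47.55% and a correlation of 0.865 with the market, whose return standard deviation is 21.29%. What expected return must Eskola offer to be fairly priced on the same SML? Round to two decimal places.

MRP = (15.59% − 6.84%) / (1.87 − 0.40) = 5.9524%
R_f = 6.84% − 0.40 × 5.9524% = 4.4590%
β_Eskola = ρ·σ_i/σ_m = 0.865 × 47.55 / 21.29 = 1.9319
E(R_Eskola) = R_f + β × MRP = 4.4590% + 1.9319 × 5.9524% = 15.96%

15.96%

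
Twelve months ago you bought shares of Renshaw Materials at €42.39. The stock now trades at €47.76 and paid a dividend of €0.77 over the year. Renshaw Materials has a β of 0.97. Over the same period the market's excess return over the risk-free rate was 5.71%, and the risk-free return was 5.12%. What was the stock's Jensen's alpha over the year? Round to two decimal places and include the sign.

+3.83%

Realised HPR = (P1 + D1 − P0) / P0 = (47.76 + 0.77 − 42.39) / 42.39 = 6.14 / 42.39 = 14.4845%
CAPM required = R_f + β·MRP = 5.12% + 0.97 × 5.71% = 10.6587%
α = realised − required = 14.4845% − 10.6587% = +3.83%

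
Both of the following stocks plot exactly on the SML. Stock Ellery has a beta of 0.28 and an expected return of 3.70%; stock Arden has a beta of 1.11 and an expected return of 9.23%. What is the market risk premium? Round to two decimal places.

6.66%

Both satisfy E(R) = R_f + β·MRP, so the slope of the SML is
MRP = (9.23% − 3.70%) / (1.11 − 0.28) = 5.53% / 0.83 = 6.6627%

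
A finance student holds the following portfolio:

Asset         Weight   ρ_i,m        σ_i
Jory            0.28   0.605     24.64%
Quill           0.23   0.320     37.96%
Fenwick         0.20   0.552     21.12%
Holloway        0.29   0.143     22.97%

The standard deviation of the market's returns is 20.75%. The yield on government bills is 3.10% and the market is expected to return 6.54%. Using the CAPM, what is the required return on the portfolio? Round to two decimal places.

β_Jory = 0.605 × 24.64% / 20.75% = 0.7184
β_Quill = 0.320 × 37.96% / 20.75% = 0.5854
β_Fenwick = 0.552 × 21.12% / 20.75% = 0.5618
β_Holloway = 0.143 × 22.97% / 20.75% = 0.1583
β_P = Σ w_i β_i = 0.28×0.7184 + 0.23×0.5854 + 0.20×0.5618 + 0.29×0.1583 = 0.4941
MRP = 6.54% − 3.10% = 3.44%
E(R_P) = R_f + β_P × MRP = 3.10% + 0.4941 × 3.44% = 4.80%

4.80%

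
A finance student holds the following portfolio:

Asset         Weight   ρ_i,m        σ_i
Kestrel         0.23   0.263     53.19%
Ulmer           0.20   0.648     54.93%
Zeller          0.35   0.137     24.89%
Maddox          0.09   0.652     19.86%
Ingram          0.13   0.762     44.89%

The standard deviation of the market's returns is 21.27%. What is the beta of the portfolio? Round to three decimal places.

β_Kestrel = 0.263 × 53.19% / 21.27% = 0.6577
β_Ulmer = 0.648 × 54.93% / 21.27% = 1.6735
β_Zeller = 0.137 × 24.89% / 21.27% = 0.1603
β_Maddox = 0.652 × 19.86% / 21.27% = 0.6088
β_Ingram = 0.762 × 44.89% / 21.27% = 1.6082
β_P = Σ w_i β_i = 0.23×0.6577 + 0.20×1.6735 + 0.35×0.1603 + 0.09×0.6088 + 0.13×1.6082 = 0.8059

0.806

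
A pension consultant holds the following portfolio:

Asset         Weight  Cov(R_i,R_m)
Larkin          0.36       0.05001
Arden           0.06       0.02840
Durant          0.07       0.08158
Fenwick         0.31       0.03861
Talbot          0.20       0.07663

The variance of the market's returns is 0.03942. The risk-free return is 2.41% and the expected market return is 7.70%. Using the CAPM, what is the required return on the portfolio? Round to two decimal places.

9.48%

β_Larkin = 0.05001 / 0.03942 = 1.2686
β_Arden = 0.02840 / 0.03942 = 0.7204
β_Durant = 0.08158 / 0.03942 = 2.0695
β_Fenwick = 0.03861 / 0.03942 = 0.9795
β_Talbot = 0.07663 / 0.03942 = 1.9439
β_P = Σ w_i β_i = 0.36×1.2686 + 0.06×0.7204 + 0.07×2.0695 + 0.31×0.9795 + 0.20×1.9439 = 1.3372
MRP = 7.70% − 2.41% = 5.29%
E(R_P) = R_f + β_P × MRP = 2.41% + 1.3372 × 5.29% = 9.48%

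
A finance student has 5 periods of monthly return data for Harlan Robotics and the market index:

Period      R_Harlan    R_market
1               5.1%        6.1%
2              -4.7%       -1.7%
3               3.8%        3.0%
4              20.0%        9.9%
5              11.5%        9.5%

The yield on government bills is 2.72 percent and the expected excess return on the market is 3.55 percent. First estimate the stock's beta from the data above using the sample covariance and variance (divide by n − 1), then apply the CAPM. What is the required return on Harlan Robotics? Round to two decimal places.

Mean R_i = (5.1 − 4.7 + 3.8 + 20.0 + 11.5) / 5 = 7.1400%
Mean R_m = (6.1 − 1.7 + 3.0 + 9.9 + 9.5) / 5 = 5.3600%
Σ(R_i − R̄_i)(R_m − R̄_m) = 166.3980  ⇒  Cov = 166.3980 / 4 = 41.5995
Σ(R_m − R̄_m)² = 93.7120  ⇒  Var(R_m) = 93.7120 / 4 = 23.4280
β = Cov / Var(R_m) = 41.5995 / 23.4280 = 1.7756
E(R) = R_f + β × MRP = 2.72% + 1.7756 × 3.55% = 9.02%

9.02%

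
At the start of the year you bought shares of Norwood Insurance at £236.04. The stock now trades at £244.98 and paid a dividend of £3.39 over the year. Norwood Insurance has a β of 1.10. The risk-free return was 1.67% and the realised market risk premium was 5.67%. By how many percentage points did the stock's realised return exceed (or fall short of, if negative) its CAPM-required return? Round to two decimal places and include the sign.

Realised HPR = (P1 + D1 − P0) / P0 = (244.98 + 3.39 − 236.04) / 236.04 = 12.33 / 236.04 = 5.2237%
CAPM required = R_f + β·MRP = 1.67% + 1.10 × 5.67% = 7.9070%
α = realised − required = 5.2237% − 7.9070% = -2.68%

-2.68%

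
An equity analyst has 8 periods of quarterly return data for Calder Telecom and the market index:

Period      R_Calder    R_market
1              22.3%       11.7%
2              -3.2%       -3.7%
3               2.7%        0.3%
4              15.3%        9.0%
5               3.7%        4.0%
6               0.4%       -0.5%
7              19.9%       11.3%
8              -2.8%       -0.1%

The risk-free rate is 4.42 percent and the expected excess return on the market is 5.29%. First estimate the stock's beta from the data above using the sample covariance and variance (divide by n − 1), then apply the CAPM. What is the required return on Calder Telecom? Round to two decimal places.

13.35%

Mean R_i = (22.3 − 3.2 + 2.7 + 15.3 + 3.7 + 0.4 + 19.9 − 2.8) / 8 = 7.2875%
Mean R_m = (11.7 − 3.7 + 0.3 + 9.0 + 4.0 − 0.5 + 11.3 − 0.1) / 8 = 4.0000%
Σ(R_i − R̄_i)(R_m − R̄_m) = 417.8100  ⇒  Cov = 417.8100 / 7 = 59.6871
Σ(R_m − R̄_m)² = 247.6200  ⇒  Var(R_m) = 247.6200 / 7 = 35.3743
β = Cov / Var(R_m) = 59.6871 / 35.3743 = 1.6873
E(R) = R_f + β × MRP = 4.42% + 1.6873 × 5.29% = 13.35%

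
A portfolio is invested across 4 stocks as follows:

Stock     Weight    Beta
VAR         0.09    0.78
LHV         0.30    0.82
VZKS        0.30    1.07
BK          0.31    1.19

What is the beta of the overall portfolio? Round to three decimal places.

1.006

β_P = Σ w_i β_i = 0.09×0.78 + 0.30×0.82 + 0.30×1.07 + 0.31×1.19 = 1.0061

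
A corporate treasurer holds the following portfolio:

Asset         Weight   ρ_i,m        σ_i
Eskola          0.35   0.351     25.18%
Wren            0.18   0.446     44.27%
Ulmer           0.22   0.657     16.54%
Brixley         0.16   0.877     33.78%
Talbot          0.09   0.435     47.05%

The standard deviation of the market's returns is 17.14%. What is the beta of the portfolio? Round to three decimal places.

0.911

β_Eskola = 0.351 × 25.18% / 17.14% = 0.5156
β_Wren = 0.446 × 44.27% / 17.14% = 1.1519
β_Ulmer = 0.657 × 16.54% / 17.14% = 0.6340
β_Brixley = 0.877 × 33.78% / 17.14% = 1.7284
β_Talbot = 0.435 × 47.05% / 17.14% = 1.1941
β_P = Σ w_i β_i = 0.35×0.5156 + 0.18×1.1519 + 0.22×0.6340 + 0.16×1.7284 + 0.09×1.1941 = 0.9113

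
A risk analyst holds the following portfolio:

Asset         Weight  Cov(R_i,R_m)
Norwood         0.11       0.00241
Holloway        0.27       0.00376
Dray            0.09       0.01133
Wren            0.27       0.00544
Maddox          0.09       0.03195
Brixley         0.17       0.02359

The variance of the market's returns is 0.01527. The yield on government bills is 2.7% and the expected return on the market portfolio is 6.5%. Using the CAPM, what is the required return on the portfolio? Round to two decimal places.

β_Norwood = 0.00241 / 0.01527 = 0.1578
β_Holloway = 0.00376 / 0.01527 = 0.2462
β_Dray = 0.01133 / 0.01527 = 0.7420
β_Wren = 0.00544 / 0.01527 = 0.3563
β_Maddox = 0.03195 / 0.01527 = 2.0923
β_Brixley = 0.02359 / 0.01527 = 1.5449
β_P = Σ w_i β_i = 0.11×0.1578 + 0.27×0.2462 + 0.09×0.7420 + 0.27×0.3563 + 0.09×2.0923 + 0.17×1.5449 = 0.6978
MRP = 6.5% − 2.7% = 3.80%
E(R_P) = R_f + β_P × MRP = 2.7% + 0.6978 × 3.8% = 5.35%

5.35%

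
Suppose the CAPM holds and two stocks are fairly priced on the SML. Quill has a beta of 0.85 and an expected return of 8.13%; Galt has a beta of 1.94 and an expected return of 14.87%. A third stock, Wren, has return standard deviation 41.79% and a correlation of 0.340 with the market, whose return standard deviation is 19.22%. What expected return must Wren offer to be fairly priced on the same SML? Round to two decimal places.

MRP = (14.87% − 8.13%) / (1.94 − 0.85) = 6.1835%
R_f = 8.13% − 0.85 × 6.1835% = 2.8740%
β_Wren = ρ·σ_i/σ_m = 0.340 × 41.79 / 19.22 = 0.7393
E(R_Wren) = R_f + β × MRP = 2.8740% + 0.7393 × 6.1835% = 7.45%

7.45%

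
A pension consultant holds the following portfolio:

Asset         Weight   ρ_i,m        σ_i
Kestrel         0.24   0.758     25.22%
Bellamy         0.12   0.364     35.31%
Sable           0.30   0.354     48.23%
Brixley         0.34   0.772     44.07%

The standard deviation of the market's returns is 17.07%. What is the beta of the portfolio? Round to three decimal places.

β_Kestrel = 0.758 × 25.22% / 17.07% = 1.1199
β_Bellamy = 0.364 × 35.31% / 17.07% = 0.7529
β_Sable = 0.354 × 48.23% / 17.07% = 1.0002
β_Brixley = 0.772 × 44.07% / 17.07% = 1.9931
β_P = Σ w_i β_i = 0.24×1.1199 + 0.12×0.7529 + 0.30×1.0002 + 0.34×1.9931 = 1.3368

1.337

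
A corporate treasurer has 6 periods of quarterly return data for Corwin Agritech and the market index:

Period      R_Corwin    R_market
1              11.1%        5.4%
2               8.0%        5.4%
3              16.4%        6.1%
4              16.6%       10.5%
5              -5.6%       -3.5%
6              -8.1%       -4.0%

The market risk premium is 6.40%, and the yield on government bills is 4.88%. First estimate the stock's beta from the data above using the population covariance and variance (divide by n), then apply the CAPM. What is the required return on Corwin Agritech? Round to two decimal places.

Mean R_i = (11.1 + 8.0 + 16.4 + 16.6 − 5.6 − 8.1) / 6 = 6.4000%
Mean R_m = (5.4 + 5.4 + 6.1 + 10.5 − 3.5 − 4.0) / 6 = 3.3167%
Σ(R_i − R̄_i)(R_m − R̄_m) = 302.1200  ⇒  Cov = 302.1200 / 6 = 50.3533
Σ(R_m − R̄_m)² = 168.0283  ⇒  Var(R_m) = 168.0283 / 6 = 28.0047
β = Cov / Var(R_m) = 50.3533 / 28.0047 = 1.7980
E(R) = R_f + β × MRP = 4.88% + 1.7980 × 6.40% = 16.39%

16.39%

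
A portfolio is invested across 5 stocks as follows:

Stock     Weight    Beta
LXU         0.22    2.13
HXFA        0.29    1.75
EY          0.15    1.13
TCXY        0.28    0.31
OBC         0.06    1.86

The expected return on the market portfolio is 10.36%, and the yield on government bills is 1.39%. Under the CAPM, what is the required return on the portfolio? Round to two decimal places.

13.45%

β_P = Σ w_i β_i = 0.22×2.13 + 0.29×1.75 + 0.15×1.13 + 0.28×0.31 + 0.06×1.86 = 1.3440
MRP = 10.36% − 1.39% = 8.97%
E(R_P) = R_f + β_P × MRP = 1.39% + 1.3440 × 8.97% = 13.45%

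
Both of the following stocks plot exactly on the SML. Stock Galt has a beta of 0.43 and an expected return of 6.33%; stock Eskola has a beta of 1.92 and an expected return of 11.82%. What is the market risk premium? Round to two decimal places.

Both satisfy E(R) = R_f + β·MRP, so the slope of the SML is
MRP = (11.82% − 6.33%) / (1.92 − 0.43) = 5.49% / 1.49 = 3.6846%

3.68%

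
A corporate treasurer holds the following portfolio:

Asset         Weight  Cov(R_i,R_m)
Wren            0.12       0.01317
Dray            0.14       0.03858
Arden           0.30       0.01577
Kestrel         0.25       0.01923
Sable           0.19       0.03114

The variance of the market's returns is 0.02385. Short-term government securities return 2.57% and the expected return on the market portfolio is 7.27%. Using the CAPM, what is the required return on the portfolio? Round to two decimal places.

6.99%

β_Wren = 0.01317 / 0.02385 = 0.5522
β_Dray = 0.03858 / 0.02385 = 1.6176
β_Arden = 0.01577 / 0.02385 = 0.6612
β_Kestrel = 0.01923 / 0.02385 = 0.8063
β_Sable = 0.03114 / 0.02385 = 1.3057
β_P = Σ w_i β_i = 0.12×0.5522 + 0.14×1.6176 + 0.30×0.6612 + 0.25×0.8063 + 0.19×1.3057 = 0.9407
MRP = 7.27% − 2.57% = 4.70%
E(R_P) = R_f + β_P × MRP = 2.57% + 0.9407 × 4.70% = 6.99%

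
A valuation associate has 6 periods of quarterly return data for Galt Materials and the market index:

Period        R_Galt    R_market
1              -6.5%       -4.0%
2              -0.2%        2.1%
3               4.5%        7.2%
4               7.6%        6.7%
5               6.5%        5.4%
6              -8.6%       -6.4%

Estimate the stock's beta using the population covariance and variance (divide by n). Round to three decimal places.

1.155

Mean R_i = (-6.5 − 0.2 + 4.5 + 7.6 + 6.5 − 8.6) / 6 = 0.5500%
Mean R_m = (-4.0 + 2.1 + 7.2 + 6.7 + 5.4 − 6.4) / 6 = 1.8333%
Σ(R_i − R̄_i)(R_m − R̄_m) = 192.9900  ⇒  Cov = 192.9900 / 6 = 32.1650
Σ(R_m − R̄_m)² = 167.0933  ⇒  Var(R_m) = 167.0933 / 6 = 27.8489
β = Cov / Var(R_m) = 32.1650 / 27.8489 = 1.1550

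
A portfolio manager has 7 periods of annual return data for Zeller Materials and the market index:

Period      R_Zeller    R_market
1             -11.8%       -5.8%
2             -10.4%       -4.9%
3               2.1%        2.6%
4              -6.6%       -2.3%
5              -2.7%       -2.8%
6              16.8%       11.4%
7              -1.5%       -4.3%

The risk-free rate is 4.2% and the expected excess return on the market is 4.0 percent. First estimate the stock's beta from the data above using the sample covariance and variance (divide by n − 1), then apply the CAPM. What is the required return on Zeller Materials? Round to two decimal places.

Mean R_i = (-11.8 − 10.4 + 2.1 − 6.6 − 2.7 + 16.8 − 1.5) / 7 = -2.0143%
Mean R_m = (-5.8 − 4.9 + 2.6 − 2.3 − 2.8 + 11.4 − 4.3) / 7 = -0.8714%
Σ(R_i − R̄_i)(R_m − R̄_m) = 333.2829  ⇒  Cov = 333.2829 / 6 = 55.5472
Σ(R_m − R̄_m)² = 220.6743  ⇒  Var(R_m) = 220.6743 / 6 = 36.7791
β = Cov / Var(R_m) = 55.5472 / 36.7791 = 1.5103
E(R) = R_f + β × MRP = 4.2% + 1.5103 × 4.0% = 10.24%

10.24%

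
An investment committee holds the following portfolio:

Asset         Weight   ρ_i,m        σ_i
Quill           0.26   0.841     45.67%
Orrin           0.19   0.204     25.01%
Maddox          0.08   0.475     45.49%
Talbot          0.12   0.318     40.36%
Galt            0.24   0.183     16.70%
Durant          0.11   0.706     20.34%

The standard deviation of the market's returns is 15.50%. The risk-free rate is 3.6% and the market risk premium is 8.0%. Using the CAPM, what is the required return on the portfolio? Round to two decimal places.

12.14%

β_Quill = 0.841 × 45.67% / 15.50% = 2.4780
β_Orrin = 0.204 × 25.01% / 15.50% = 0.3292
β_Maddox = 0.475 × 45.49% / 15.50% = 1.3940
β_Talbot = 0.318 × 40.36% / 15.50% = 0.8280
β_Galt = 0.183 × 16.70% / 15.50% = 0.1972
β_Durant = 0.706 × 20.34% / 15.50% = 0.9265
β_P = Σ w_i β_i = 0.26×2.4780 + 0.19×0.3292 + 0.08×1.3940 + 0.12×0.8280 + 0.24×0.1972 + 0.11×0.9265 = 1.0670
E(R_P) = R_f + β_P × MRP = 3.6% + 1.0670 × 8.0% = 12.14%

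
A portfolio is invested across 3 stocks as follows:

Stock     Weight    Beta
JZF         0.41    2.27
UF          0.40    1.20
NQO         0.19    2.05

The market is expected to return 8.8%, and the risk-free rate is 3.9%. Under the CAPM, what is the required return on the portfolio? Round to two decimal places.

β_P = Σ w_i β_i = 0.41×2.27 + 0.40×1.20 + 0.19×2.05 = 1.8002
MRP = 8.8% − 3.9% = 4.90%
E(R_P) = R_f + β_P × MRP = 3.9% + 1.8002 × 4.9% = 12.72%

12.72%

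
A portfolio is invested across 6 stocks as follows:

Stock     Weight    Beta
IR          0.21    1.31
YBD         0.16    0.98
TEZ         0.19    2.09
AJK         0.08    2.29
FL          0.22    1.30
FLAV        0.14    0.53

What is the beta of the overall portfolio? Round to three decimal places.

β_P = Σ w_i β_i = 0.21×1.31 + 0.16×0.98 + 0.19×2.09 + 0.08×2.29 + 0.22×1.30 + 0.14×0.53 = 1.3724

1.372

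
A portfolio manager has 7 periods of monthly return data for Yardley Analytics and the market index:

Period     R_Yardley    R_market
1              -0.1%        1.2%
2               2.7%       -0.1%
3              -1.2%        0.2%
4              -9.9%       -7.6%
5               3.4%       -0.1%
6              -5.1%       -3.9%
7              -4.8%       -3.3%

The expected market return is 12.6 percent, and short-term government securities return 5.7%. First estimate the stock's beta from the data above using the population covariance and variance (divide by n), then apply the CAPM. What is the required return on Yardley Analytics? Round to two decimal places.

15.17%

Mean R_i = (-0.1 + 2.7 − 1.2 − 9.9 + 3.4 − 5.1 − 4.8) / 7 = -2.1429%
Mean R_m = (1.2 − 0.1 + 0.2 − 7.6 − 0.1 − 3.9 − 3.3) / 7 = -1.9429%
Σ(R_i − R̄_i)(R_m − R̄_m) = 80.8571  ⇒  Cov = 80.8571 / 7 = 11.5510
Σ(R_m − R̄_m)² = 58.9371  ⇒  Var(R_m) = 58.9371 / 7 = 8.4196
β = Cov / Var(R_m) = 11.5510 / 8.4196 = 1.3719
MRP = 12.6% − 5.7% = 6.90%
E(R) = R_f + β × MRP = 5.7% + 1.3719 × 6.9% = 15.17%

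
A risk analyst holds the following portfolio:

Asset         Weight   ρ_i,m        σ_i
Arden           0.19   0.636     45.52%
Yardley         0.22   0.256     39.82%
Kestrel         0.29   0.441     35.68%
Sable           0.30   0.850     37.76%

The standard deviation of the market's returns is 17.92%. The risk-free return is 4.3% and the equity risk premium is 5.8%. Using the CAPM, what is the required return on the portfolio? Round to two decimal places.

β_Arden = 0.636 × 45.52% / 17.92% = 1.6156
β_Yardley = 0.256 × 39.82% / 17.92% = 0.5689
β_Kestrel = 0.441 × 35.68% / 17.92% = 0.8781
β_Sable = 0.850 × 37.76% / 17.92% = 1.7911
β_P = Σ w_i β_i = 0.19×1.6156 + 0.22×0.5689 + 0.29×0.8781 + 0.30×1.7911 = 1.2241
E(R_P) = R_f + β_P × MRP = 4.3% + 1.2241 × 5.8% = 11.40%

11.40%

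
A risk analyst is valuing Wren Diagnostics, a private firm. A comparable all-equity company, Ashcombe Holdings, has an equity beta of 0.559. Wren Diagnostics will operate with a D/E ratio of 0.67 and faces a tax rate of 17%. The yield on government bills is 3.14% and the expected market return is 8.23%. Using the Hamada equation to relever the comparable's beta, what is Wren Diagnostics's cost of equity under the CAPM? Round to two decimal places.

β_L = β_U × [1 + (1 − t)(D/E)] = 0.559 × [1 + (1 − 0.17) × 0.67]
    = 0.559 × [1 + 0.83 × 0.67] = 0.559 × 1.5561 = 0.8699
MRP = 8.23% − 3.14% = 5.09%
E(R) = R_f + β_L × MRP = 3.14% + 0.8699 × 5.09% = 7.57%

7.57%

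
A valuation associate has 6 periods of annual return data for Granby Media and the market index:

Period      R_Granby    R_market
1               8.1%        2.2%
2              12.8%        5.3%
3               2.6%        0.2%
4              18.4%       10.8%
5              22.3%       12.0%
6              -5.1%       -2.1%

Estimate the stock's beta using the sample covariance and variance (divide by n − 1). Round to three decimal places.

1.733

Mean R_i = (8.1 + 12.8 + 2.6 + 18.4 + 22.3 − 5.1) / 6 = 9.8500%
Mean R_m = (2.2 + 5.3 + 0.2 + 10.8 + 12.0 − 2.1) / 6 = 4.7333%
Σ(R_i − R̄_i)(R_m − R̄_m) = 283.4700  ⇒  Cov = 283.4700 / 5 = 56.6940
Σ(R_m − R̄_m)² = 163.5933  ⇒  Var(R_m) = 163.5933 / 5 = 32.7187
β = Cov / Var(R_m) = 56.6940 / 32.7187 = 1.7328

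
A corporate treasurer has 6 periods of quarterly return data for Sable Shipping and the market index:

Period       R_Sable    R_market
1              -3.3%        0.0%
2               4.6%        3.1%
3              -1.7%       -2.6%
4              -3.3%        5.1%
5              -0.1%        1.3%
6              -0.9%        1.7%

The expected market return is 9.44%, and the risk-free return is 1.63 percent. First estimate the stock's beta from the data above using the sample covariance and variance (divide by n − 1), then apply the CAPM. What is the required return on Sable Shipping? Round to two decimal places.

Mean R_i = (-3.3 + 4.6 − 1.7 − 3.3 − 0.1 − 0.9) / 6 = -0.7833%
Mean R_m = (0.0 + 3.1 − 2.6 + 5.1 + 1.3 + 1.7) / 6 = 1.4333%
Σ(R_i − R̄_i)(R_m − R̄_m) = 6.9267  ⇒  Cov = 6.9267 / 5 = 1.3853
Σ(R_m − R̄_m)² = 34.6333  ⇒  Var(R_m) = 34.6333 / 5 = 6.9267
β = Cov / Var(R_m) = 1.3853 / 6.9267 = 0.2000
MRP = 9.44% − 1.63% = 7.81%
E(R) = R_f + β × MRP = 1.63% + 0.2000 × 7.81% = 3.19%

3.19%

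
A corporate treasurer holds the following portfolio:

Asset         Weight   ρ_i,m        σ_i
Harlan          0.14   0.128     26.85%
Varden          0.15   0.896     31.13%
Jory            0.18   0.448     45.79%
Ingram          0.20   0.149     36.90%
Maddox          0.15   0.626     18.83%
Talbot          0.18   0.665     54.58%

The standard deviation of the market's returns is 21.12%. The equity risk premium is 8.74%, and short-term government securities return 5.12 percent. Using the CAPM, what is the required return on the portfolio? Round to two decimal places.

12.47%

β_Harlan = 0.128 × 26.85% / 21.12% = 0.1627
β_Varden = 0.896 × 31.13% / 21.12% = 1.3207
β_Jory = 0.448 × 45.79% / 21.12% = 0.9713
β_Ingram = 0.149 × 36.90% / 21.12% = 0.2603
β_Maddox = 0.626 × 18.83% / 21.12% = 0.5581
β_Talbot = 0.665 × 54.58% / 21.12% = 1.7185
β_P = Σ w_i β_i = 0.14×0.1627 + 0.15×1.3207 + 0.18×0.9713 + 0.20×0.2603 + 0.15×0.5581 + 0.18×1.7185 = 0.8408
E(R_P) = R_f + β_P × MRP = 5.12% + 0.8408 × 8.74% = 12.47%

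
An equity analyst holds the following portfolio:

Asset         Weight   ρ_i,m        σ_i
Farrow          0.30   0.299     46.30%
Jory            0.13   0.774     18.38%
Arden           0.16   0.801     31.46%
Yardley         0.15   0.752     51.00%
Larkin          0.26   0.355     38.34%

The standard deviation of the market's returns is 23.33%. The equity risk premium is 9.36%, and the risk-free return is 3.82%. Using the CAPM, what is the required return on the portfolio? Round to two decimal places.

β_Farrow = 0.299 × 46.30% / 23.33% = 0.5934
β_Jory = 0.774 × 18.38% / 23.33% = 0.6098
β_Arden = 0.801 × 31.46% / 23.33% = 1.0801
β_Yardley = 0.752 × 51.00% / 23.33% = 1.6439
β_Larkin = 0.355 × 38.34% / 23.33% = 0.5834
β_P = Σ w_i β_i = 0.30×0.5934 + 0.13×0.6098 + 0.16×1.0801 + 0.15×1.6439 + 0.26×0.5834 = 0.8284
E(R_P) = R_f + β_P × MRP = 3.82% + 0.8284 × 9.36% = 11.57%

11.57%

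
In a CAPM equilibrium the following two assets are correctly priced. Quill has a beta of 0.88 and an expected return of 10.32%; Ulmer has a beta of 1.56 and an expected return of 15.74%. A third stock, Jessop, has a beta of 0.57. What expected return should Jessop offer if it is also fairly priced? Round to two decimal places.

7.85%

MRP (SML slope) = (15.74% − 10.32%) / (1.56 − 0.88) = 5.42% / 0.68 = 7.9706%
R_f (intercept) = 10.32% − 0.88 × 7.9706% = 3.3059%
E(R_Jessop) = R_f + β × MRP = 3.3059% + 0.57 × 7.9706% = 7.85%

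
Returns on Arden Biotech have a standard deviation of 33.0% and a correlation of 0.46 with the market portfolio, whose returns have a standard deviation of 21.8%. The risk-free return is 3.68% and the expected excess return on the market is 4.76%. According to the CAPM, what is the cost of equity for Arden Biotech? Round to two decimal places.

6.99%

β = ρ × σ_i / σ_m = 0.46 × 33.0% / 21.8% = 0.6963
E(R) = 3.68% + 0.6963 × 4.76% = 6.99%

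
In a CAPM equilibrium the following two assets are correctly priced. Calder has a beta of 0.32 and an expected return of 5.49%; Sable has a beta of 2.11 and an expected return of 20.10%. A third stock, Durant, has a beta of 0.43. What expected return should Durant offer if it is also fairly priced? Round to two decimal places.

6.39%

MRP (SML slope) = (20.10% − 5.49%) / (2.11 − 0.32) = 14.61% / 1.79 = 8.1620%
R_f (intercept) = 5.49% − 0.32 × 8.1620% = 2.8782%
E(R_Durant) = R_f + β × MRP = 2.8782% + 0.43 × 8.1620% = 6.39%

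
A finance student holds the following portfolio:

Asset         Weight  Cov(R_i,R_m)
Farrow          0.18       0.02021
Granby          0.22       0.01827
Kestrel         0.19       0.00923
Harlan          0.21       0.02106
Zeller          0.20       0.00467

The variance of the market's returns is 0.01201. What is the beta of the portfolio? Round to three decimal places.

1.230

β_Farrow = 0.02021 / 0.01201 = 1.6828
β_Granby = 0.01827 / 0.01201 = 1.5212
β_Kestrel = 0.00923 / 0.01201 = 0.7685
β_Harlan = 0.02106 / 0.01201 = 1.7535
β_Zeller = 0.00467 / 0.01201 = 0.3888
β_P = Σ w_i β_i = 0.18×1.6828 + 0.22×1.5212 + 0.19×0.7685 + 0.21×1.7535 + 0.20×0.3888 = 1.2296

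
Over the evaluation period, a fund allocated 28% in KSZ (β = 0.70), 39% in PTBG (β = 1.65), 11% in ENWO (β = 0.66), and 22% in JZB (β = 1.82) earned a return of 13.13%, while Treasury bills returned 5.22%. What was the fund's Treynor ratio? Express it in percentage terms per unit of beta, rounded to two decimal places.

β_P = 0.28×0.70 + 0.39×1.65 + 0.11×0.66 + 0.22×1.82 = 1.3125
Treynor = (R_P − R_f) / β_P = (13.13% − 5.22%) / 1.3125 = 7.91% / 1.3125 = 6.03%

6.03%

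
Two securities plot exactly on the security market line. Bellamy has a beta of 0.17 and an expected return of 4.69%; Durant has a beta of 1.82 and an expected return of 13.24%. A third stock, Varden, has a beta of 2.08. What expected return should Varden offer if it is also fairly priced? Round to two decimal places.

14.59%

MRP (SML slope) = (13.24% − 4.69%) / (1.82 − 0.17) = 8.55% / 1.65 = 5.1818%
R_f (intercept) = 4.69% − 0.17 × 5.1818% = 3.8091%
E(R_Varden) = R_f + β × MRP = 3.8091% + 2.08 × 5.1818% = 14.59%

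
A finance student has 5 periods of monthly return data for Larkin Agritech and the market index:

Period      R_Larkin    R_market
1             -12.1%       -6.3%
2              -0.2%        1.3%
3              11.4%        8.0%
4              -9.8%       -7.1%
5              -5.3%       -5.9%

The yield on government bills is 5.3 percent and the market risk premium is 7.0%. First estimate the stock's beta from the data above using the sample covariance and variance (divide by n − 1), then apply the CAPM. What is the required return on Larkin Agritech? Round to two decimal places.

Mean R_i = (-12.1 − 0.2 + 11.4 − 9.8 − 5.3) / 5 = -3.2000%
Mean R_m = (-6.3 + 1.3 + 8.0 − 7.1 − 5.9) / 5 = -2.0000%
Σ(R_i − R̄_i)(R_m − R̄_m) = 236.0200  ⇒  Cov = 236.0200 / 4 = 59.0050
Σ(R_m − R̄_m)² = 170.6000  ⇒  Var(R_m) = 170.6000 / 4 = 42.6500
β = Cov / Var(R_m) = 59.0050 / 42.6500 = 1.3835
E(R) = R_f + β × MRP = 5.3% + 1.3835 × 7.0% = 14.98%

14.98%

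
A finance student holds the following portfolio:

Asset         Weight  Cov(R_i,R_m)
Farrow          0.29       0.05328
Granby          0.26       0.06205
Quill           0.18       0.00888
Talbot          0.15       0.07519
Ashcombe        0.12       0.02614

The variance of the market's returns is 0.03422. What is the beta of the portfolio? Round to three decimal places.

β_Farrow = 0.05328 / 0.03422 = 1.5570
β_Granby = 0.06205 / 0.03422 = 1.8133
β_Quill = 0.00888 / 0.03422 = 0.2595
β_Talbot = 0.07519 / 0.03422 = 2.1973
β_Ashcombe = 0.02614 / 0.03422 = 0.7639
β_P = Σ w_i β_i = 0.29×1.5570 + 0.26×1.8133 + 0.18×0.2595 + 0.15×2.1973 + 0.12×0.7639 = 1.3910

1.391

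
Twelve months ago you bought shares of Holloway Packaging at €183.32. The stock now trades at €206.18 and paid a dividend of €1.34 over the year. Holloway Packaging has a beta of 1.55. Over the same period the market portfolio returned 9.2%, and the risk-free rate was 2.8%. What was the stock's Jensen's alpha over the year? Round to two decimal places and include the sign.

Realised HPR = (P1 + D1 − P0) / P0 = (206.18 + 1.34 − 183.32) / 183.32 = 24.20 / 183.32 = 13.2010%
MRP = 9.2% − 2.8% = 6.40%
CAPM required = R_f + β·MRP = 2.8% + 1.55 × 6.4% = 12.7200%
α = realised − required = 13.2010% − 12.7200% = +0.48%

+0.48%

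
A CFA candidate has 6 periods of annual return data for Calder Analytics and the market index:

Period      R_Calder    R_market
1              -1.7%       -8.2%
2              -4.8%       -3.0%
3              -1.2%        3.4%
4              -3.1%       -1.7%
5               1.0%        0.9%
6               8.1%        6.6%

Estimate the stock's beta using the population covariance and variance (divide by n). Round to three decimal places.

0.620

Mean R_i = (-1.7 − 4.8 − 1.2 − 3.1 + 1.0 + 8.1) / 6 = -0.2833%
Mean R_m = (-8.2 − 3.0 + 3.4 − 1.7 + 0.9 + 6.6) / 6 = -0.3333%
Σ(R_i − R̄_i)(R_m − R̄_m) = 83.3233  ⇒  Cov = 83.3233 / 6 = 13.8872
Σ(R_m − R̄_m)² = 134.3933  ⇒  Var(R_m) = 134.3933 / 6 = 22.3989
β = Cov / Var(R_m) = 13.8872 / 22.3989 = 0.6200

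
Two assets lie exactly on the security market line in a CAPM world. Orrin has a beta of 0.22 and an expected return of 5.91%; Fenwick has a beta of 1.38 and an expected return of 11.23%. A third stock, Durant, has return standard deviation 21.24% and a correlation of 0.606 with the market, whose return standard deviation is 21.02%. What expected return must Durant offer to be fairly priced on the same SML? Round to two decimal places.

7.71%

MRP = (11.23% − 5.91%) / (1.38 − 0.22) = 4.5862%
R_f = 5.91% − 0.22 × 4.5862% = 4.9010%
β_Durant = ρ·σ_i/σ_m = 0.606 × 21.24 / 21.02 = 0.6123
E(R_Durant) = R_f + β × MRP = 4.9010% + 0.6123 × 4.5862% = 7.71%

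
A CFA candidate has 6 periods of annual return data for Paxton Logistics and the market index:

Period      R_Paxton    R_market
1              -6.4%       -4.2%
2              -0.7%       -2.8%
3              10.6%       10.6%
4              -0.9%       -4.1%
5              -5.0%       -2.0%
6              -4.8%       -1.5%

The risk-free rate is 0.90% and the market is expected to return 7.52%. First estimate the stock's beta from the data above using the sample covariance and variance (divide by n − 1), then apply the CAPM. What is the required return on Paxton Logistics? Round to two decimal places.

Mean R_i = (-6.4 − 0.7 + 10.6 − 0.9 − 5.0 − 4.8) / 6 = -1.2000%
Mean R_m = (-4.2 − 2.8 + 10.6 − 4.1 − 2.0 − 1.5) / 6 = -0.6667%
Σ(R_i − R̄_i)(R_m − R̄_m) = 157.2900  ⇒  Cov = 157.2900 / 5 = 31.4580
Σ(R_m − R̄_m)² = 158.2333  ⇒  Var(R_m) = 158.2333 / 5 = 31.6467
β = Cov / Var(R_m) = 31.4580 / 31.6467 = 0.9940
MRP = 7.52% − 0.90% = 6.62%
E(R) = R_f + β × MRP = 0.90% + 0.9940 × 6.62% = 7.48%

7.48%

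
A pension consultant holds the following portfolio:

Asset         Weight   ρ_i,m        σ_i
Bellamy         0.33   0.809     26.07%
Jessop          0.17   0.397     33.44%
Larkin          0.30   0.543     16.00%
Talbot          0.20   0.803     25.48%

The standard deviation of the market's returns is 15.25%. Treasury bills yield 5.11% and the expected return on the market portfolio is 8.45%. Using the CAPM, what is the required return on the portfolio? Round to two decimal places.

β_Bellamy = 0.809 × 26.07% / 15.25% = 1.3830
β_Jessop = 0.397 × 33.44% / 15.25% = 0.8705
β_Larkin = 0.543 × 16.00% / 15.25% = 0.5697
β_Talbot = 0.803 × 25.48% / 15.25% = 1.3417
β_P = Σ w_i β_i = 0.33×1.3830 + 0.17×0.8705 + 0.30×0.5697 + 0.20×1.3417 = 1.0436
MRP = 8.45% − 5.11% = 3.34%
E(R_P) = R_f + β_P × MRP = 5.11% + 1.0436 × 3.34% = 8.60%

8.60%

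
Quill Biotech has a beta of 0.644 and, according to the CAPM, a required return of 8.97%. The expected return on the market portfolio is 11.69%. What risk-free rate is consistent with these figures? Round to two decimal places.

4.05%

E(R) = R_f + β(E(R_m) − R_f) = R_f(1 − β) + β·E(R_m)
8.97% = R_f × (1 − 0.644) + 0.644 × 11.69%
8.97% = R_f × 0.356 + 7.52836%
R_f = (8.97% − 7.52836%) / 0.356 = 4.05%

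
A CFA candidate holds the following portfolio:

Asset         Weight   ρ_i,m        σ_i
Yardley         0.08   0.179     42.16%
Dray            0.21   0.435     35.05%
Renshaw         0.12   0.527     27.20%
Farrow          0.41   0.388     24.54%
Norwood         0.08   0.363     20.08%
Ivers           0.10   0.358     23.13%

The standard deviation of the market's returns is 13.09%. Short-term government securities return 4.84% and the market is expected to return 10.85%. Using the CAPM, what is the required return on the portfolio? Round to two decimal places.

9.82%

β_Yardley = 0.179 × 42.16% / 13.09% = 0.5765
β_Dray = 0.435 × 35.05% / 13.09% = 1.1648
β_Renshaw = 0.527 × 27.20% / 13.09% = 1.0951
β_Farrow = 0.388 × 24.54% / 13.09% = 0.7274
β_Norwood = 0.363 × 20.08% / 13.09% = 0.5568
β_Ivers = 0.358 × 23.13% / 13.09% = 0.6326
β_P = Σ w_i β_i = 0.08×0.5765 + 0.21×1.1648 + 0.12×1.0951 + 0.41×0.7274 + 0.08×0.5568 + 0.10×0.6326 = 0.8282
MRP = 10.85% − 4.84% = 6.01%
E(R_P) = R_f + β_P × MRP = 4.84% + 0.8282 × 6.01% = 9.82%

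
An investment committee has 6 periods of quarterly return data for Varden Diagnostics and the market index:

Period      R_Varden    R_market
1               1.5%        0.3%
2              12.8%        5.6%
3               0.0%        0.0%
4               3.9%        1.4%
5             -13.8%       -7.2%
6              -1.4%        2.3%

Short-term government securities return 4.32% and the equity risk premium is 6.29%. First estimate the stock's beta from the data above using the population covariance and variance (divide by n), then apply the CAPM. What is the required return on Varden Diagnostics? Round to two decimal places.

16.43%

Mean R_i = (1.5 + 12.8 + 0.0 + 3.9 − 13.8 − 1.4) / 6 = 0.5000%
Mean R_m = (0.3 + 5.6 + 0.0 + 1.4 − 7.2 + 2.3) / 6 = 0.4000%
Σ(R_i − R̄_i)(R_m − R̄_m) = 172.5300  ⇒  Cov = 172.5300 / 6 = 28.7550
Σ(R_m − R̄_m)² = 89.5800  ⇒  Var(R_m) = 89.5800 / 6 = 14.9300
β = Cov / Var(R_m) = 28.7550 / 14.9300 = 1.9260
E(R) = R_f + β × MRP = 4.32% + 1.9260 × 6.29% = 16.43%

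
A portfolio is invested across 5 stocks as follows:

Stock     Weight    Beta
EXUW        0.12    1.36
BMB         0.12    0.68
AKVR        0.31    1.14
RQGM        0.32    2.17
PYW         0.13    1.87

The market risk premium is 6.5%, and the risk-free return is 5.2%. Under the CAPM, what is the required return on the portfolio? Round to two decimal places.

β_P = Σ w_i β_i = 0.12×1.36 + 0.12×0.68 + 0.31×1.14 + 0.32×2.17 + 0.13×1.87 = 1.5357
E(R_P) = R_f + β_P × MRP = 5.2% + 1.5357 × 6.5% = 15.18%

15.18%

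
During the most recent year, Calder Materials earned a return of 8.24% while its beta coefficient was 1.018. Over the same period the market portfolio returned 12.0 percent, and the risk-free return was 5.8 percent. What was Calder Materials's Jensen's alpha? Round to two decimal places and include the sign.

Market excess return = 12.0% − 5.8% = 6.20%
CAPM benchmark = R_f + β(R_m − R_f) = 5.8% + 1.018 × 6.2% = 12.1116%
α = actual − benchmark = 8.24% − 12.1116% = -3.87%

-3.87%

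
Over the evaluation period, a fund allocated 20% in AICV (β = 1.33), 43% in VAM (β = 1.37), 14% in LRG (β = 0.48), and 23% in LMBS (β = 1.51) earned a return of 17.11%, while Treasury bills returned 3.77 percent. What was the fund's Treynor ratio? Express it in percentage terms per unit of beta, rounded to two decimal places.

β_P = 0.20×1.33 + 0.43×1.37 + 0.14×0.48 + 0.23×1.51 = 1.2696
Treynor = (R_P − R_f) / β_P = (17.11% − 3.77%) / 1.2696 = 13.34% / 1.2696 = 10.51%

10.51%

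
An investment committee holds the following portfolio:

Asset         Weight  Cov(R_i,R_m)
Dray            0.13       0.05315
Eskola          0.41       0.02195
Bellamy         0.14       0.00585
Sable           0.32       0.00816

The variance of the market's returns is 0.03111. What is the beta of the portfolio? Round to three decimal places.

β_Dray = 0.05315 / 0.03111 = 1.7085
β_Eskola = 0.02195 / 0.03111 = 0.7056
β_Bellamy = 0.00585 / 0.03111 = 0.1880
β_Sable = 0.00816 / 0.03111 = 0.2623
β_P = Σ w_i β_i = 0.13×1.7085 + 0.41×0.7056 + 0.14×0.1880 + 0.32×0.2623 = 0.6217

0.622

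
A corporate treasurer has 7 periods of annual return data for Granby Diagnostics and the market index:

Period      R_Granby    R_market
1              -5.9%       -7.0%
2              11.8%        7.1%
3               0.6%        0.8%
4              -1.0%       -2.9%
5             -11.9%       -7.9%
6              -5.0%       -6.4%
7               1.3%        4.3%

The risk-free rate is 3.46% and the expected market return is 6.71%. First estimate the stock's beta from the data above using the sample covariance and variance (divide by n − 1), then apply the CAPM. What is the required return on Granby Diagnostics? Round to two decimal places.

Mean R_i = (-5.9 + 11.8 + 0.6 − 1.0 − 11.9 − 5.0 + 1.3) / 7 = -1.4429%
Mean R_m = (-7.0 + 7.1 + 0.8 − 2.9 − 7.9 − 6.4 + 4.3) / 7 = -1.7143%
Σ(R_i − R̄_i)(R_m − R̄_m) = 242.7457  ⇒  Cov = 242.7457 / 6 = 40.4576
Σ(R_m − R̄_m)² = 209.7486  ⇒  Var(R_m) = 209.7486 / 6 = 34.9581
β = Cov / Var(R_m) = 40.4576 / 34.9581 = 1.1573
MRP = 6.71% − 3.46% = 3.25%
E(R) = R_f + β × MRP = 3.46% + 1.1573 × 3.25% = 7.22%

7.22%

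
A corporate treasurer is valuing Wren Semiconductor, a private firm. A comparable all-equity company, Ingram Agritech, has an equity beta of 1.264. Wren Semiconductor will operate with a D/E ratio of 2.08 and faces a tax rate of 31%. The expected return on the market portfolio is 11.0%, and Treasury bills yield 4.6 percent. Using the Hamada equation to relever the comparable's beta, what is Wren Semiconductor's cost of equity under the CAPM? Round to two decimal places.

β_L = β_U × [1 + (1 − t)(D/E)] = 1.264 × [1 + (1 − 0.31) × 2.08]
    = 1.264 × [1 + 0.69 × 2.08] = 1.264 × 2.4352 = 3.0781
MRP = 11.0% − 4.6% = 6.40%
E(R) = R_f + β_L × MRP = 4.6% + 3.0781 × 6.4% = 24.30%

24.30%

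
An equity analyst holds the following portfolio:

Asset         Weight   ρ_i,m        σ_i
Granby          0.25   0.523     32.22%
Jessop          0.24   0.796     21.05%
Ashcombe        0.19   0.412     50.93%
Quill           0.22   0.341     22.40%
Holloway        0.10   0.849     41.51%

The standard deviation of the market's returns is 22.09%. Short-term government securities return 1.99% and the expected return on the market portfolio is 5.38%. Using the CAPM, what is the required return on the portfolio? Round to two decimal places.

β_Granby = 0.523 × 32.22% / 22.09% = 0.7628
β_Jessop = 0.796 × 21.05% / 22.09% = 0.7585
β_Ashcombe = 0.412 × 50.93% / 22.09% = 0.9499
β_Quill = 0.341 × 22.40% / 22.09% = 0.3458
β_Holloway = 0.849 × 41.51% / 22.09% = 1.5954
β_P = Σ w_i β_i = 0.25×0.7628 + 0.24×0.7585 + 0.19×0.9499 + 0.22×0.3458 + 0.10×1.5954 = 0.7888
MRP = 5.38% − 1.99% = 3.39%
E(R_P) = R_f + β_P × MRP = 1.99% + 0.7888 × 3.39% = 4.66%

4.66%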